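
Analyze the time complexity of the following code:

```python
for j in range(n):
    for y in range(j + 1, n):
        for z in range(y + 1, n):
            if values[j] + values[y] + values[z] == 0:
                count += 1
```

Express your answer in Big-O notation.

Time complexity: O(n^3).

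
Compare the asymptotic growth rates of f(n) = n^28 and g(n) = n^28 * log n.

g(n) = n^28 * log n grows faster: extra log n factor -> infinity.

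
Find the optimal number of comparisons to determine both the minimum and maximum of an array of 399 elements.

Naive approach: 796 comparisons (398 for max + 398 for min).
Optimal: Compare elements in pairs first (floor(n/2) = 199 comparisons), then find max among winners and min among losers (199 comparisons each).
Total: ceil(3n/2) - 2 = 597 comparisons. An adversary argument shows this is also a lower bound.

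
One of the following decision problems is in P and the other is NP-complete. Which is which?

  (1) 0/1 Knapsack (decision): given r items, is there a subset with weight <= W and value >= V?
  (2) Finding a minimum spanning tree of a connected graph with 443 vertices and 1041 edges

(1) is NP-complete: reduces from Subset Sum.
(2) is P: Kruskal's / Prim's algorithms run in polynomial time.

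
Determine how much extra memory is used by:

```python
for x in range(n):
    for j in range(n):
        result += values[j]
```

Space complexity: O(1).
Only a constant amount of auxiliary storage is used; nothing grows with n.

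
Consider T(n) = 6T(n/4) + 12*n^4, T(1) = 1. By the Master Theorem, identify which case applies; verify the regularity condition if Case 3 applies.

a=6, b=4, f(n)=12*n^4.
log_4(6) = 1.292 < 4.
f(n) = Omega(n^(1.292+epsilon)) for some epsilon > 0, so Case 3 is the candidate.
Regularity: a*f(n/b) = 6*12*(n/4)^4 = (6/256)*12*n^4 <= c*f(n) with c = 6/256 < 1. Satisfied.
Case 3: T(n) = Theta(n^4).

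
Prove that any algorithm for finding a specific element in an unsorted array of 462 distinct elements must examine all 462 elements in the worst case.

Adversary argument: if the algorithm examines fewer than 462 elements, the adversary places the target in an unexamined position. The algorithm cannot distinguish 'not present' from 'in unexamined position'.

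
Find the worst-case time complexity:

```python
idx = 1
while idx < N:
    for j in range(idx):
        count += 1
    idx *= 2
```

Time complexity: O(n).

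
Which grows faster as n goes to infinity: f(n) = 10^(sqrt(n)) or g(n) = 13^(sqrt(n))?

g(n) = 13^(sqrt(n)) grows faster: ratio is (13/10)^(sqrt(n)) -> infinity since 13/10 > 1.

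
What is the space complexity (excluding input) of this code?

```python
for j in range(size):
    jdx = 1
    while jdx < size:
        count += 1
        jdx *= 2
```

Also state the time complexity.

Space complexity: O(1).
Only a constant amount of auxiliary storage is used; nothing grows with n.
Time complexity: O(n log n).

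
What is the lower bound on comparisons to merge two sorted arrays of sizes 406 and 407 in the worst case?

Adversary: with |406 - 407| <= 1 the inputs can be fully interleaved so that every adjacent pair in the merged output comes from different arrays. Then each of the 812 adjacent pairs must be directly compared, or the algorithm cannot determine their relative order. Standard merge meets this bound.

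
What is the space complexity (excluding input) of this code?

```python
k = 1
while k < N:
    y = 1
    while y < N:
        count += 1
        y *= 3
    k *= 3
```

Space complexity: O(1).
Only a constant amount of auxiliary storage is used; nothing grows with n.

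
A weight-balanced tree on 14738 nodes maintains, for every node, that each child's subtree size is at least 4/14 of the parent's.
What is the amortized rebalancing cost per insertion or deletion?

With balance ratio 4/14, tree height is O(log_{14/4}(14738)) = O(log n). A rebalance at a node of size s costs O(s) but requires Omega(s) updates in that subtree to retrigger. Summed over the O(log n) ancestors of the touched leaf, amortized rebalancing is O(log n).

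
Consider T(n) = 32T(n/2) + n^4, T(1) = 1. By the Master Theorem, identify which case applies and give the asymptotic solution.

a=32, b=2, f(n)=n^4.
log_2(32) = 5 > 4.
Since f(n) = O(n^4) is polynomially smaller than n^5, Case 1 applies.
T(n) = Theta(n^5).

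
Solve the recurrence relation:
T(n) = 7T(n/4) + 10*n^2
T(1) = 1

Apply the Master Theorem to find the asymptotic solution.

a=7, b=4, f(n)=10*n^2. log_4(7) = 1.404 < 2. Case 3: T(n) = O(n^2).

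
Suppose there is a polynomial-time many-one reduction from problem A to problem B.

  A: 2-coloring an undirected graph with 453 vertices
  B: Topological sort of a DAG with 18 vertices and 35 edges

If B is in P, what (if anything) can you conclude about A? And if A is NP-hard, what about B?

A poly-time reduction A <=_p B means any A-instance can be transformed to a B-instance in poly time.
If B is in P: compose the reduction with B's poly-time algorithm to solve A in poly time, so A is in P.
If A is NP-hard: every NP problem reduces to A, which reduces to B; composing reductions, every NP problem reduces to B, so B is NP-hard.
(Here in fact A is P and B is P.)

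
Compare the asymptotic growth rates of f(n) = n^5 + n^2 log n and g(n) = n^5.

f(n) = n^5 + n^2 log n and g(n) = n^5 are Theta of each other: the lower-order n^2 log n term is o(n^5); both are Theta(n^5).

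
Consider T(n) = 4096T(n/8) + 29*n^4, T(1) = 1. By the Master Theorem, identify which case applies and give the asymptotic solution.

a=4096, b=8, f(n)=29*n^4.
log_8(4096) = 4, so n^(log_b(a)) = n^4.
f(n) = Theta(n^4), so Case 2 applies.
T(n) = Theta(n^4 log n).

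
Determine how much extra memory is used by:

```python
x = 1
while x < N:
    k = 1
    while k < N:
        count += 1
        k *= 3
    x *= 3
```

Space complexity: O(1).
Only a constant amount of auxiliary storage is used; nothing grows with n.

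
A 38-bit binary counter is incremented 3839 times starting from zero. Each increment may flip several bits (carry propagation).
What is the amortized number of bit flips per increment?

Bit i flips on every 2^i-th increment, so over 3839 increments bit i flips floor(3839/2^i) times. Summing over i: total flips < 2 * 3839. Amortized: < 2 = O(1) per increment.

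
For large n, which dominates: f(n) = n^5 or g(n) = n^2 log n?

f(n) = n^5 grows faster: n^5 / (n^2 log n) = n^3/log n -> infinity.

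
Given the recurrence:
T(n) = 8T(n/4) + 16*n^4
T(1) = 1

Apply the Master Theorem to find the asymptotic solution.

a=8, b=4, f(n)=16*n^4. log_4(8) = 1.5 < 4. Case 3: T(n) = O(n^4).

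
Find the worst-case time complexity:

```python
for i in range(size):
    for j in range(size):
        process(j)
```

Time complexity: O(n^2).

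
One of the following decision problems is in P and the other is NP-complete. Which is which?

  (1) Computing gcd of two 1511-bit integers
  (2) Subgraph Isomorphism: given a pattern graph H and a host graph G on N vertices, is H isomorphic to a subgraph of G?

(1) is P: the Euclidean algorithm runs in polynomial time in the bit-length.
(2) is NP-complete: generalizes Clique and Hamiltonian Path (pattern size is part of the input).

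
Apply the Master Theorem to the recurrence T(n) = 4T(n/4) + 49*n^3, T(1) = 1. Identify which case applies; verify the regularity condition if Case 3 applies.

a=4, b=4, f(n)=49*n^3.
log_4(4) = 1 < 3.
f(n) = Omega(n^(1+epsilon)) for some epsilon > 0, so Case 3 is the candidate.
Regularity: a*f(n/b) = 4*49*(n/4)^3 = (4/64)*49*n^3 <= c*f(n) with c = 4/64 < 1. Satisfied.
Case 3: T(n) = Theta(n^3).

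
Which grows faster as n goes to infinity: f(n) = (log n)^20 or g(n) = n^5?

g(n) = n^5 grows faster: any positive polynomial dominates any polylog.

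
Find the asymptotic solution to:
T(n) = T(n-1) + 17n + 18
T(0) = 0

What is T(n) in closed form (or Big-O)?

Dominant term in sum is 17*sum(i, i=1..n) = 17*n*(n+1)/2 = O(n^2).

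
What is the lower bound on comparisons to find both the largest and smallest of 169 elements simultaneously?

Pair elements first (floor(169/2) comparisons), then find max among winners and min among losers. Total: ceil(3*169/2) - 2 = 252 comparisons.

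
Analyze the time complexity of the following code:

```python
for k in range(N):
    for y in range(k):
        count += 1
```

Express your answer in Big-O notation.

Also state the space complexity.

Time complexity: O(n^2).
Space complexity: O(1).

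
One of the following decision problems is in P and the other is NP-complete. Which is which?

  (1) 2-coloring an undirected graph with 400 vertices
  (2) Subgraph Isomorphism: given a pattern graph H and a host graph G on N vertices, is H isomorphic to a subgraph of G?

(1) is P: 2-coloring is bipartiteness testing via BFS, O(V+E).
(2) is NP-complete: generalizes Clique and Hamiltonian Path (pattern size is part of the input).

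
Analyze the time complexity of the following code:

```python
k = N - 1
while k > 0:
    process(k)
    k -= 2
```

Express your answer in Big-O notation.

Time complexity: O(n).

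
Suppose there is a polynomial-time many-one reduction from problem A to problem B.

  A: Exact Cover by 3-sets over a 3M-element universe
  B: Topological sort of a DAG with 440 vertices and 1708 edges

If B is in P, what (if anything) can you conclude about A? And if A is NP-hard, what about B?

A poly-time reduction A <=_p B means any A-instance can be transformed to a B-instance in poly time.
If B is in P: compose the reduction with B's poly-time algorithm to solve A in poly time, so A is in P.
If A is NP-hard: every NP problem reduces to A, which reduces to B; composing reductions, every NP problem reduces to B, so B is NP-hard.
(Here in fact A is NP-complete and B is in P, so no such reduction is known -- its existence would imply P = NP; the analysis concerns only what the assumed reduction would or would not let you conclude.)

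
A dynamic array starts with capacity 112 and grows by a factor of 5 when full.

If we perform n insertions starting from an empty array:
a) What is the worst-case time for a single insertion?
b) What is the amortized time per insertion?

(a) Worst-case single insertion: O(n) -- when the array is full at capacity c, the resize copies all c elements, and c can be Theta(n).
(b) Resizes happen at sizes 112, 560, 2800, ... Total copy cost for n insertions: 112 + 560 + ... = O(n) (geometric series with ratio 1/5). Amortized cost per insertion: O(n)/n = O(1).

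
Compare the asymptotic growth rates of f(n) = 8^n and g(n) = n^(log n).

f(n) = 8^n grows faster: take logs: log(n^(log n)) = (log n)^2, log(8^n) = n log 8; n dominates (log n)^2.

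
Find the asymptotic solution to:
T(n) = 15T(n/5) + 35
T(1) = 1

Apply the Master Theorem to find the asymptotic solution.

a=15, b=5, f(n)=35. log_5(15) = 1.683. Case 1 of Master Theorem: T(n) = O(n^1.683).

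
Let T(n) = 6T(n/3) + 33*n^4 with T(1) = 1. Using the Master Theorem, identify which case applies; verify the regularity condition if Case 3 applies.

a=6, b=3, f(n)=33*n^4.
log_3(6) = 1.631 < 4.
f(n) = Omega(n^(1.631+epsilon)) for some epsilon > 0, so Case 3 is the candidate.
Regularity: a*f(n/b) = 6*33*(n/3)^4 = (6/81)*33*n^4 <= c*f(n) with c = 6/81 < 1. Satisfied.
Case 3: T(n) = Theta(n^4).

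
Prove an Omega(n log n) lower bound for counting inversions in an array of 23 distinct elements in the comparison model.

Decision-tree argument: at any leaf, the comparisons made (with transitivity) must totally order all 23 elements -- otherwise some pair (i,j) is unordered, and an adversary can present two inputs agreeing on every comparison made but with that pair flipped, changing the inversion count by 1, so the leaf's output is wrong on one of them. Hence the tree has >= 23! leaves and height >= log_2(23!) = Omega(n log n). Modified merge sort achieves O(n log n).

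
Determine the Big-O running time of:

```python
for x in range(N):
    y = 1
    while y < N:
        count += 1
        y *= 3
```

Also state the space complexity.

Time complexity: O(n log n).
Space complexity: O(1).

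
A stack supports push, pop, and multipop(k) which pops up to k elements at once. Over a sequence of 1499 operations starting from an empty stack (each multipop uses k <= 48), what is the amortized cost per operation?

Each element is pushed exactly once and popped at most once (whether by pop or as part of a multipop). So the total number of individual pops over the whole sequence is at most the number of pushes, which is at most 1499. Total work <= 2 * 1499, hence O(1) amortized per operation.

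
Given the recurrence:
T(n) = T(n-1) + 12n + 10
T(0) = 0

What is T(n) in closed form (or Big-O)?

Dominant term in sum is 12*sum(i, i=1..n) = 12*n*(n+1)/2 = O(n^2).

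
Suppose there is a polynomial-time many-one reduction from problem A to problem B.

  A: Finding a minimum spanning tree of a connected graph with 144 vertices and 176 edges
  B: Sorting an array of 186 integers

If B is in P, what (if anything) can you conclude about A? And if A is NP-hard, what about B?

A poly-time reduction A <=_p B means any A-instance can be transformed to a B-instance in poly time.
If B is in P: compose the reduction with B's poly-time algorithm to solve A in poly time, so A is in P.
If A is NP-hard: every NP problem reduces to A, which reduces to B; composing reductions, every NP problem reduces to B, so B is NP-hard.
(Here in fact A is P and B is P.)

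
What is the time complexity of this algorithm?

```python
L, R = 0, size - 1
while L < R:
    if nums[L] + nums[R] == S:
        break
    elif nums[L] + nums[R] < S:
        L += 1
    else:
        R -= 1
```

Time complexity: O(n).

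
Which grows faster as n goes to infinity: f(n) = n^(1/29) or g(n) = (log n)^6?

f(n) = n^(1/29) grows faster: any positive power of n dominates any polylog.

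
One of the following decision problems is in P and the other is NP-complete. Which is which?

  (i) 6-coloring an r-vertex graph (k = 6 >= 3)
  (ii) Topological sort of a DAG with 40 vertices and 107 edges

(i) is NP-complete: graph k-coloring for k>=3 is NP-complete by reduction from 3-SAT.
(ii) is P: DFS-based topological sort runs in O(V+E).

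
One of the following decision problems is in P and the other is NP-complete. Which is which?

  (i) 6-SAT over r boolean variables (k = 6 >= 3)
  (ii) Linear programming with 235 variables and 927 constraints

(i) is NP-complete: 3-SAT is NP-complete (Cook-Levin); k-SAT for k>=3 reduces from 3-SAT.
(ii) is P: the ellipsoid and interior-point methods run in polynomial time.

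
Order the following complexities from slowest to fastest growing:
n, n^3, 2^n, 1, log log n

Ordered by growth rate: 1 < log log n < n < n^3 < 2^n.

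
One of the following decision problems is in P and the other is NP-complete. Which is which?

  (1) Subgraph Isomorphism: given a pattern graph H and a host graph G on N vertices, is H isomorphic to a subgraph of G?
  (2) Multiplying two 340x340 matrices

(1) is NP-complete: generalizes Clique and Hamiltonian Path (pattern size is part of the input).
(2) is P: the schoolbook algorithm runs in O(n^3).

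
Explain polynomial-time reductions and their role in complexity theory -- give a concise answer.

A poly-time reduction from A to B transforms any instance of A into an instance of B in polynomial time. If A reduces to B and B is in P, then A is in P. If A is NP-hard and A reduces to B, then B is NP-hard. Reductions transfer hardness upward and tractability downward.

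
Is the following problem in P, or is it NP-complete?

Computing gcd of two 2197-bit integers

This problem is in P: the Euclidean algorithm runs in polynomial time in the bit-length.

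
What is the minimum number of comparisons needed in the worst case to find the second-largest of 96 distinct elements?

Lower bound: finding the max needs 96-1 comparisons. By the adversary weight-doubling argument, the max must personally win >= ceil(log_2(96)) = 7 comparisons; the 2nd-largest is among those 7 losers, needing 7-1 more comparisons. Total >= 96-1 + 7-1 = 101. A balanced knockout tournament achieves this.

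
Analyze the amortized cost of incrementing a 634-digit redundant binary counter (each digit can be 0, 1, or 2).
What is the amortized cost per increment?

A redundant counter on 634 digits allows digit values 0, 1, 2. Increment adds 1 to the least significant digit and carries any 2 to a 0 plus +1 on the next digit. With potential Phi = (number of 2-digits), each increment does O(1) actual work plus a chain of carries, each of which decreases Phi by 1. Amortized O(1).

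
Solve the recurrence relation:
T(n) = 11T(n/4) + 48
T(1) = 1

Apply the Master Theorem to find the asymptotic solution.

a=11, b=4, f(n)=48. log_4(11) = 1.73. Case 1 of Master Theorem: T(n) = O(n^1.73).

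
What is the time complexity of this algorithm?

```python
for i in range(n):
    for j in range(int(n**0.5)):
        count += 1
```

Time complexity: O(n * sqrt(n)).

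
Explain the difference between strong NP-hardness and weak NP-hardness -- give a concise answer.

A problem is strongly NP-hard if it remains NP-hard even when all numbers in the input are bounded by a polynomial in the input length. A weakly NP-hard problem admits a pseudopolynomial algorithm. Subset Sum is weakly NP-hard (has O(nW) DP). 3-SAT is strongly NP-hard (no numeric parameters).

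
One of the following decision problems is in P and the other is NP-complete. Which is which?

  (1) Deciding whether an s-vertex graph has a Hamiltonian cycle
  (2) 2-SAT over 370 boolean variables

(1) is NP-complete: one of Karp's 21 NP-complete problems.
(2) is P: 2-SAT is solvable in linear time via implication-graph SCCs.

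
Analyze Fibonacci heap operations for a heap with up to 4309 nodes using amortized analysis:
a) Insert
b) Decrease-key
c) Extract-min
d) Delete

Fibonacci heaps use lazy consolidation. Potential function Phi = t + 2m (t = number of trees, m = marked nodes).
- Insert: O(1) actual, Delta Phi = +1 (one new tree) => O(1) amortized.
- Decrease-key: with c cascading cuts, actual cost is O(c); Delta Phi <= c - 2(c-1) + 2 = 4 - c (c new trees; >= c-1 marks cleared; <= 1 new mark). Amortized O(c) + (4 - c) = O(1).
- Extract-min: O(D(n) + t) actual; consolidation drops t to <= D(n)+1, so Delta Phi pays for the t term. D(n) = O(log n) for n = 4309 => O(log n) amortized.
- Delete: decrease-key to -inf then extract-min = O(log n).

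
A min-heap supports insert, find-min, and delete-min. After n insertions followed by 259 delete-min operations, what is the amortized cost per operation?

Insert takes O(log n) worst case. Delete-min takes O(log n). Over a sequence of n inserts and 259 delete-mins, total cost is O((n + 259) log n). Amortized per operation: O(log n).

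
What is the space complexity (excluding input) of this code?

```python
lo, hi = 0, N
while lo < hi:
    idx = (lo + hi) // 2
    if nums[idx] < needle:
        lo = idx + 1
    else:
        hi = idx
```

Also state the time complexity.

Space complexity: O(1).
Only a constant amount of auxiliary storage is used; nothing grows with n.
Time complexity: O(log n).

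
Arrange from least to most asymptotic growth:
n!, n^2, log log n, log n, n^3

Ordered by growth rate: log log n < log n < n^2 < n^3 < n!.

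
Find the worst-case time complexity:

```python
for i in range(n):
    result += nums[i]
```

Time complexity: O(n).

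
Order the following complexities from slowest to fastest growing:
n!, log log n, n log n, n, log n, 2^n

Ordered by growth rate: log log n < log n < n < n log n < 2^n < n!.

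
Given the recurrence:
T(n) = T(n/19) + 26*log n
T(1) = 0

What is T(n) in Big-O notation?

Each of the log_19(n) levels adds O(log n). T(n) = O(log^2 n).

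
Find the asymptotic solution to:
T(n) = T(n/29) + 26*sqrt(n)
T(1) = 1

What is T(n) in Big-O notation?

Each level contributes sqrt(n/29^k). Geometric series with ratio 1/sqrt(29) < 1 sums to O(sqrt(n)).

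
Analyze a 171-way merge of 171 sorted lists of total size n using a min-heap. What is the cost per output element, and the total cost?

Maintain a min-heap of size 171 holding the current head of each list. Each output step does one extract-min (O(log 171)) and one insert of that list's next element (O(log 171)). Each of the n elements passes through the heap exactly once, so the total cost is O(n log 171), i.e. O(log 171) per output element.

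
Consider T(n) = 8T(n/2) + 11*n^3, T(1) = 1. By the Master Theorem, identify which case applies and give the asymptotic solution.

a=8, b=2, f(n)=11*n^3.
log_2(8) = 3, so n^(log_b(a)) = n^3.
f(n) = Theta(n^3), so Case 2 applies.
T(n) = Theta(n^3 log n).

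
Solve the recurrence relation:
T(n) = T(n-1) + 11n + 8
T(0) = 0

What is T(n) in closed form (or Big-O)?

Dominant term in sum is 11*sum(i, i=1..n) = 11*n*(n+1)/2 = O(n^2).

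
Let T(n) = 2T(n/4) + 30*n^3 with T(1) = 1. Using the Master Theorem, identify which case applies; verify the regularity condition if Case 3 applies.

a=2, b=4, f(n)=30*n^3.
log_4(2) = 0.5 < 3.
f(n) = Omega(n^(0.5+epsilon)) for some epsilon > 0, so Case 3 is the candidate.
Regularity: a*f(n/b) = 2*30*(n/4)^3 = (2/64)*30*n^3 <= c*f(n) with c = 2/64 < 1. Satisfied.
Case 3: T(n) = Theta(n^3).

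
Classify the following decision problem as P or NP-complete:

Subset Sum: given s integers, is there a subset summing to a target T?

This problem is NP-complete: one of Karp's 21 NP-complete problems.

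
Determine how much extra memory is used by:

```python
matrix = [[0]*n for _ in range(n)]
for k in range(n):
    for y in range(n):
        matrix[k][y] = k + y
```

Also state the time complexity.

Space complexity: O(n^2).
A 2D structure of size n x n is allocated.
Time complexity: O(n^2).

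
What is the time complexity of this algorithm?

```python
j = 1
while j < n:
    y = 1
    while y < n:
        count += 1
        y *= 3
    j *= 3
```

Time complexity: O(log^2 n).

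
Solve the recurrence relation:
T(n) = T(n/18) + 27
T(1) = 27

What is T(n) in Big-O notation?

Each step divides n by 18 and adds 27. After log_18(n) steps, T(n) = O(log n).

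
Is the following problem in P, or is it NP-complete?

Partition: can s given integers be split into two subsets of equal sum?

This problem is NP-complete: Subset Sum reduces to it (one of Karp's 21 NP-complete problems).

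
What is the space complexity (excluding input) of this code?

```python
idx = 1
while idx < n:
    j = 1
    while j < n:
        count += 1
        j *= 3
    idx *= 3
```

Space complexity: O(1).
Only a constant amount of auxiliary storage is used; nothing grows with n.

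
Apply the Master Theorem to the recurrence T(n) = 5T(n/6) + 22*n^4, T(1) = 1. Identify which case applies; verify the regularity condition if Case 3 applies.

a=5, b=6, f(n)=22*n^4.
log_6(5) = 0.8982 < 4.
f(n) = Omega(n^(0.8982+epsilon)) for some epsilon > 0, so Case 3 is the candidate.
Regularity: a*f(n/b) = 5*22*(n/6)^4 = (5/1296)*22*n^4 <= c*f(n) with c = 5/1296 < 1. Satisfied.
Case 3: T(n) = Theta(n^4).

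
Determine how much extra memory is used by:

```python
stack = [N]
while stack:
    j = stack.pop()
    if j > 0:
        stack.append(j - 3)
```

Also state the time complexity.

Space complexity: O(1).
Only a constant amount of auxiliary storage is used; nothing grows with n.
Time complexity: O(n).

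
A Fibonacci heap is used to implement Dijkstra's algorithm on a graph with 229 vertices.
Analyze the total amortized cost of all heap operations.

Dijkstra performs 229 insert, 229 extract-min, and at most E decrease-key operations. With Fibonacci heap: insert O(1) amortized, extract-min O(log n) amortized, decrease-key O(1) amortized. Total with n = 229: O(n * 1 + n * log n + E * 1) = O(n log n + E).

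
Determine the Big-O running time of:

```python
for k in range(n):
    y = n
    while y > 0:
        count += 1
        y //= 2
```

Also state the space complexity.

Time complexity: O(n log n).
Space complexity: O(1).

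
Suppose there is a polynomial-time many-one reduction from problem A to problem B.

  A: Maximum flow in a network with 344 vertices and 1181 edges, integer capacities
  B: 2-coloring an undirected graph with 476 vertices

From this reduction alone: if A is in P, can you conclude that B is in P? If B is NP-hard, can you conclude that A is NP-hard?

A poly-time reduction A <=_p B transfers tractability DOWN (B easy => A easy) and hardness UP (A hard => B hard), not the reverse.
From A in P, the reduction alone does NOT give B in P: any problem in P trivially reduces to SAT, yet SAT is not known to be in P.
From B NP-hard, the reduction alone does NOT give A NP-hard: again, easy problems reduce to hard ones.
(Here in fact A is P and B is P.)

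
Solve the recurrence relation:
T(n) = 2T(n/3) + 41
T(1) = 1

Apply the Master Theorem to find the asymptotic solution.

a=2, b=3, f(n)=41. log_3(2) = 0.6309. Case 1 of Master Theorem: T(n) = O(n^0.6309).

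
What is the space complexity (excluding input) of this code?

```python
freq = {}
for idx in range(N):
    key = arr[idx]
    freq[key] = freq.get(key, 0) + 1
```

Space complexity: O(n).
Auxiliary storage grows linearly with the input size n in the worst case.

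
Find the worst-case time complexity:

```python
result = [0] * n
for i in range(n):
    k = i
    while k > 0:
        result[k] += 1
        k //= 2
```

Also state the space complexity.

Time complexity: O(n log n).
Space complexity: O(n).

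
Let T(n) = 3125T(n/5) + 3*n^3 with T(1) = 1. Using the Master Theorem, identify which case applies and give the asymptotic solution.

a=3125, b=5, f(n)=3*n^3.
log_5(3125) = 5 > 3.
Since f(n) = O(n^3) is polynomially smaller than n^5, Case 1 applies.
T(n) = Theta(n^5).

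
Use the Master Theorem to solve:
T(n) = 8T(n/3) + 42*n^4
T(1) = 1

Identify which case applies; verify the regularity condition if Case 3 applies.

a=8, b=3, f(n)=42*n^4.
log_3(8) = 1.893 < 4.
f(n) = Omega(n^(1.893+epsilon)) for some epsilon > 0, so Case 3 is the candidate.
Regularity: a*f(n/b) = 8*42*(n/3)^4 = (8/81)*42*n^4 <= c*f(n) with c = 8/81 < 1. Satisfied.
Case 3: T(n) = Theta(n^4).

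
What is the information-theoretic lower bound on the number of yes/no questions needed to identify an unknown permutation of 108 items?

There are 108! = 1324641819451828974499891837121832599810209360673358065686551152497461815091591578895743130235002378688844343005686404521144382704205360039762937774080000000000000000000000000 permutations. Each yes/no question gives at most 1 bit, so at least ceil(log_2(1324641819451828974499891837121832599810209360673358065686551152497461815091591578895743130235002378688844343005686404521144382704205360039762937774080000000000000000000000000)) = 579 questions are needed.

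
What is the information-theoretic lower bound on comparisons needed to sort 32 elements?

There are 32! = 263130836933693530167218012160000000 possible orderings. Each comparison gives 1 bit. We need at least ceil(log_2(263130836933693530167218012160000000)) = 118 comparisons.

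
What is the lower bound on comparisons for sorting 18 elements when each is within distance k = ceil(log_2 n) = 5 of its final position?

Partition the 18 positions into floor(n/k) blocks of k = 5 consecutive positions; any permutation within a block keeps every element within k of its final position, so there are at least (k!)^(n/k) distinguishable inputs. Lower bound: log_2((k!)^(n/k)) = (n/k) * log_2(k!) = Theta(n log k); with k = ceil(log_2 n), this is Omega(n log log n).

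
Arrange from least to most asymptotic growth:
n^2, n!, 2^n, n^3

Ordered by growth rate: n^2 < n^3 < 2^n < n!.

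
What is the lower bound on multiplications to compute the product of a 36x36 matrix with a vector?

A 36x36 matrix-vector product has 36 inner products of length 36. Output depends on all 36^2 = 1296 matrix entries. At least 1296 multiplications needed.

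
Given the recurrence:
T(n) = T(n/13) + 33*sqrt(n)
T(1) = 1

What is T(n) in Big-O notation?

Each level contributes sqrt(n/13^k). Geometric series with ratio 1/sqrt(13) < 1 sums to O(sqrt(n)).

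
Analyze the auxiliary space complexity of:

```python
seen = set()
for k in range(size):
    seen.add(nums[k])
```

Space complexity: O(n).
Auxiliary storage grows linearly with the input size n in the worst case.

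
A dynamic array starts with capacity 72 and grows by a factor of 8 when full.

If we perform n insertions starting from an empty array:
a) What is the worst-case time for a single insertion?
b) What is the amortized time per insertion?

(a) Worst-case single insertion: O(n) -- when the array is full at capacity c, the resize copies all c elements, and c can be Theta(n).
(b) Resizes happen at sizes 72, 576, 4608, ... Total copy cost for n insertions: 72 + 576 + ... = O(n) (geometric series with ratio 1/8). Amortized cost per insertion: O(n)/n = O(1).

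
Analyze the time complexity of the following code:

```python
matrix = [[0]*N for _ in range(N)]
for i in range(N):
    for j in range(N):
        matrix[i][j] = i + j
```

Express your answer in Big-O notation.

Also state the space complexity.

Time complexity: O(n^2).
Space complexity: O(n^2).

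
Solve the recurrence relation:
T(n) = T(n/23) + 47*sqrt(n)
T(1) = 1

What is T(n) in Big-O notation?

Each level contributes sqrt(n/23^k). Geometric series with ratio 1/sqrt(23) < 1 sums to O(sqrt(n)).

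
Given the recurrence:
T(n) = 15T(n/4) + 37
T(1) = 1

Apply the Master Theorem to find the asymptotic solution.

a=15, b=4, f(n)=37. log_4(15) = 1.953. Case 1 of Master Theorem: T(n) = O(n^1.953).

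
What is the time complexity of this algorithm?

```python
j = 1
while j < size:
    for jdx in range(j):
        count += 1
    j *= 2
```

Time complexity: O(n).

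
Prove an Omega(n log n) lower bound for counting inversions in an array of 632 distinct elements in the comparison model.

Decision-tree argument: at any leaf, the comparisons made (with transitivity) must totally order all 632 elements -- otherwise some pair (i,j) is unordered, and an adversary can present two inputs agreeing on every comparison made but with that pair flipped, changing the inversion count by 1, so the leaf's output is wrong on one of them. Hence the tree has >= 632! leaves and height >= log_2(632!) = Omega(n log n). Modified merge sort achieves O(n log n).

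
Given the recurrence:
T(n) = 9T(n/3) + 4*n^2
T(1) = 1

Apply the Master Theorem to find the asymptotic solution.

a=9, b=3, f(n)=4*n^2. log_3(9) = 2. Case 2: T(n) = O(n^2 log n).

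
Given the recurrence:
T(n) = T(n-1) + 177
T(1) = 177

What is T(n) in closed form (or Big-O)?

Unrolling: T(n) = T(n-1) + 177 = T(n-2) + 2*177 = ... = T(1) + (n-1)*177 = 177 + (n-1)*177 = 177n.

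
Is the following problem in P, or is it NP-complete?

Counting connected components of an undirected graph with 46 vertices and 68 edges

This problem is in P: BFS/DFS visits each vertex and edge once: O(V+E).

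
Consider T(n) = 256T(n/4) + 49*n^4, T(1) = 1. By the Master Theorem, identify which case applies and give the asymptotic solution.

a=256, b=4, f(n)=49*n^4.
log_4(256) = 4, so n^(log_b(a)) = n^4.
f(n) = Theta(n^4), so Case 2 applies.
T(n) = Theta(n^4 log n).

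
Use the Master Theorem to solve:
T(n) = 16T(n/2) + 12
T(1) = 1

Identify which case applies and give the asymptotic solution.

a=16, b=2, f(n)=12.
log_2(16) = 4 > 0.
Since f(n) = O(n^0) is polynomially smaller than n^4, Case 1 applies.
T(n) = Theta(n^4).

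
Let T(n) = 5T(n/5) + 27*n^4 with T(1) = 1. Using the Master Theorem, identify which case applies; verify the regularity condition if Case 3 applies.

a=5, b=5, f(n)=27*n^4.
log_5(5) = 1 < 4.
f(n) = Omega(n^(1+epsilon)) for some epsilon > 0, so Case 3 is the candidate.
Regularity: a*f(n/b) = 5*27*(n/5)^4 = (5/625)*27*n^4 <= c*f(n) with c = 5/625 < 1. Satisfied.
Case 3: T(n) = Theta(n^4).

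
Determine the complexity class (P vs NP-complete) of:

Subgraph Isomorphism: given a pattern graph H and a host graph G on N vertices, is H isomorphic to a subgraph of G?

This problem is NP-complete: generalizes Clique and Hamiltonian Path (pattern size is part of the input).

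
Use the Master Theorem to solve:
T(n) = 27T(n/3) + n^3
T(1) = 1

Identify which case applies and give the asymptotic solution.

a=27, b=3, f(n)=n^3.
log_3(27) = 3, so n^(log_b(a)) = n^3.
f(n) = Theta(n^3), so Case 2 applies.
T(n) = Theta(n^3 log n).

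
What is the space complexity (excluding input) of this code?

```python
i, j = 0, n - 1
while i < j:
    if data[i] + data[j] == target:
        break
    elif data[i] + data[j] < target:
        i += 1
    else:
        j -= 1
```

Space complexity: O(1).
Only a constant amount of auxiliary storage is used; nothing grows with n.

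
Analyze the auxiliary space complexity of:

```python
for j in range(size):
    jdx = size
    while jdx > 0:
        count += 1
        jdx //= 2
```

Space complexity: O(1).
Only a constant amount of auxiliary storage is used; nothing grows with n.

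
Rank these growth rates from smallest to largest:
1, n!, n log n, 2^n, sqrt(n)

Ordered by growth rate: 1 < sqrt(n) < n log n < 2^n < n!.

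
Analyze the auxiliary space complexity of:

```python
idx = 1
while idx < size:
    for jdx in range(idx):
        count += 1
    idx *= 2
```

Space complexity: O(1).
Only a constant amount of auxiliary storage is used; nothing grows with n.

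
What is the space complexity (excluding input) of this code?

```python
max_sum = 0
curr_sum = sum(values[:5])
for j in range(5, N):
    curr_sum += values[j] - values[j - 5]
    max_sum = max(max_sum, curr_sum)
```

Space complexity: O(1).
Only a constant amount of auxiliary storage is used; nothing grows with n.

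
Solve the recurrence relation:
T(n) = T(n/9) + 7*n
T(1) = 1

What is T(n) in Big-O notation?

Geometric series: 7*n*(1 + 1/9 + 1/9^2 + ...) = O(n). T(n) = O(n).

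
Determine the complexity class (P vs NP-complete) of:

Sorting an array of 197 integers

This problem is in P: merge sort runs in O(n log n).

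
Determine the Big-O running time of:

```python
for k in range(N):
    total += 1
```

Time complexity: O(n).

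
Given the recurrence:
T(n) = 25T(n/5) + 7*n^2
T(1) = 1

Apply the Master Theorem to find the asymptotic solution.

a=25, b=5, f(n)=7*n^2. log_5(25) = 2. Case 2: T(n) = O(n^2 log n).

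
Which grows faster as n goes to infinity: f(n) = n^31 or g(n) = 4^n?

g(n) = 4^n grows faster: any exponential with base > 1 dominates every polynomial.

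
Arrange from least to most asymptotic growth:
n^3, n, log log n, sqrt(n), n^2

Ordered by growth rate: log log n < sqrt(n) < n < n^2 < n^3.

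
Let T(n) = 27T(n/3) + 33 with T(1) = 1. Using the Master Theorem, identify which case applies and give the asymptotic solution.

a=27, b=3, f(n)=33.
log_3(27) = 3 > 0.
Since f(n) = O(n^0) is polynomially smaller than n^3, Case 1 applies.
T(n) = Theta(n^3).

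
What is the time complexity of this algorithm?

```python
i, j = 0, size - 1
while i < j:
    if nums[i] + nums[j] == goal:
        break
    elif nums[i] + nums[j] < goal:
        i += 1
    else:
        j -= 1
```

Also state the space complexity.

Time complexity: O(n).
Space complexity: O(1).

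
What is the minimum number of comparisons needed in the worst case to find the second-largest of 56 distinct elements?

Lower bound: finding the max needs 56-1 comparisons. By the adversary weight-doubling argument, the max must personally win >= ceil(log_2(56)) = 6 comparisons; the 2nd-largest is among those 6 losers, needing 6-1 more comparisons. Total >= 56-1 + 6-1 = 60. A balanced knockout tournament achieves this.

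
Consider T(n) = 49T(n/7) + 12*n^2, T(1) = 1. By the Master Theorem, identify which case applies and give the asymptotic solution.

a=49, b=7, f(n)=12*n^2.
log_7(49) = 2, so n^(log_b(a)) = n^2.
f(n) = Theta(n^2), so Case 2 applies.
T(n) = Theta(n^2 log n).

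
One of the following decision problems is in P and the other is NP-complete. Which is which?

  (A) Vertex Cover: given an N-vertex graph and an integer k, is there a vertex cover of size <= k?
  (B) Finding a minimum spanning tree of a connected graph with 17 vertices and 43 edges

(A) is NP-complete: one of Karp's 21 NP-complete problems (with k part of the input; for any fixed constant k it is in P).
(B) is P: Kruskal's / Prim's algorithms run in polynomial time.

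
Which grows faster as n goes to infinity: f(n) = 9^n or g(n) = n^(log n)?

f(n) = 9^n grows faster: take logs: log(n^(log n)) = (log n)^2, log(9^n) = n log 9; n dominates (log n)^2.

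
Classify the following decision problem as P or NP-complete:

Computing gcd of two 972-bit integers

This problem is in P: the Euclidean algorithm runs in polynomial time in the bit-length.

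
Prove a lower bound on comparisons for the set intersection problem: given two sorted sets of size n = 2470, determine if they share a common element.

For two sorted arrays of size n = 2470, any correct algorithm must examine Omega(n) elements. If fewer are examined, an adversary places a common element in an unexamined gap. A merge-based scan achieves O(n), so the bound is tight.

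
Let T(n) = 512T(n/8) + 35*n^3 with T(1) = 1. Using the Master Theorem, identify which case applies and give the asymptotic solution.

a=512, b=8, f(n)=35*n^3.
log_8(512) = 3, so n^(log_b(a)) = n^3.
f(n) = Theta(n^3), so Case 2 applies.
T(n) = Theta(n^3 log n).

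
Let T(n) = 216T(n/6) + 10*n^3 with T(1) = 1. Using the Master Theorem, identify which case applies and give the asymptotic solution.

a=216, b=6, f(n)=10*n^3.
log_6(216) = 3, so n^(log_b(a)) = n^3.
f(n) = Theta(n^3), so Case 2 applies.
T(n) = Theta(n^3 log n).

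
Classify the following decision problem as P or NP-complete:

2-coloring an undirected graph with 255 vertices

This problem is in P: 2-coloring is bipartiteness testing via BFS, O(V+E).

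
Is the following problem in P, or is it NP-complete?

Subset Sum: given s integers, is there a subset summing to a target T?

This problem is NP-complete: one of Karp's 21 NP-complete problems.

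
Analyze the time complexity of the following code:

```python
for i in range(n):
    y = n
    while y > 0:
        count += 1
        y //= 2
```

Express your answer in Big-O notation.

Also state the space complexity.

Time complexity: O(n log n).
Space complexity: O(1).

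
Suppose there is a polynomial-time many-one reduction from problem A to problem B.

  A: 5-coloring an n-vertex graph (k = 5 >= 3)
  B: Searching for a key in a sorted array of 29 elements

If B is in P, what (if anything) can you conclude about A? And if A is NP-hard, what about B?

A poly-time reduction A <=_p B means any A-instance can be transformed to a B-instance in poly time.
If B is in P: compose the reduction with B's poly-time algorithm to solve A in poly time, so A is in P.
If A is NP-hard: every NP problem reduces to A, which reduces to B; composing reductions, every NP problem reduces to B, so B is NP-hard.
(Here in fact A is NP-complete and B is in P, so no such reduction is known -- its existence would imply P = NP; the analysis concerns only what the assumed reduction would or would not let you conclude.)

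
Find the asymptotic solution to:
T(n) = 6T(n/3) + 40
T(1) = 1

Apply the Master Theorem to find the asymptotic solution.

a=6, b=3, f(n)=40. log_3(6) = 1.631. Case 1 of Master Theorem: T(n) = O(n^1.631).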